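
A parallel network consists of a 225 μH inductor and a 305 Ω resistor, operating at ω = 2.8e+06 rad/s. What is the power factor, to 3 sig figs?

X_L = ωL = 630 Ω
Parallel: admittances add. Y = 1/R + 1/(jωL)
Y = (0.00328 − j0.00159) S
|Y| = 0.00364 S → |Z| = 1/|Y| = 275 Ω, ∠Z = −∠Y = 25.8°
cos φ = cos(25.8°) = 0.900

0.900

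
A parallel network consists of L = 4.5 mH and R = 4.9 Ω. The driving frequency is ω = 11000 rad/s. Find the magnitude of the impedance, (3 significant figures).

4.88 Ω

X_L = ωL = 49.5 Ω
Parallel: admittances add. Y = 1/R + 1/(jωL)
Y = (0.204 − j0.0202) S
|Y| = 0.205 S → |Z| = 1/|Y| = 4.88 Ω, ∠Z = −∠Y = 5.65°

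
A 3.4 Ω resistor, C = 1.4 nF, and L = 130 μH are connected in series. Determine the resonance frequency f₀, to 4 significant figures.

373.1 kHz

ω₀ = 1/√(LC) = 1/√(0.00013 × 1.4e-09) = 2.344e+06 rad/s
f₀ = ω₀/(2π) = 373.1 kHz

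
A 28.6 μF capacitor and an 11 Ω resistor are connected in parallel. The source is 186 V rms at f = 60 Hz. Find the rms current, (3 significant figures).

17.0 A

ω = 2πf = 377.0 rad/s
X_C = 1/(ωC) = 92.7 Ω
Parallel: admittances add. Y = 1/R + jωC
Y = (0.0909 + j0.0108) S
|Y| = 0.0915 S → |Z| = 1/|Y| = 10.9 Ω, ∠Z = −∠Y = -6.76°
I = V/|Z| = 186/10.9 = 17.0 A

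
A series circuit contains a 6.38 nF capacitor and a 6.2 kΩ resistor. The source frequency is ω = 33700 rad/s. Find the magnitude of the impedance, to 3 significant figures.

X_C = 1/(ωC) = 4650 Ω
Z = 6200 − j4650 Ω
|Z| = √(6200² + 4650²) = 7750 Ω

7750 Ω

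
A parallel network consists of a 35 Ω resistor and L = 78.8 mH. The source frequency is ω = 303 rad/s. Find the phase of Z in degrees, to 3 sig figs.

X_L = ωL = 23.9 Ω
Parallel: admittances add. Y = 1/R + 1/(jωL)
Y = (0.0286 − j0.0419) S
|Y| = 0.0507 S → |Z| = 1/|Y| = 19.7 Ω, ∠Z = −∠Y = 55.7°

55.7°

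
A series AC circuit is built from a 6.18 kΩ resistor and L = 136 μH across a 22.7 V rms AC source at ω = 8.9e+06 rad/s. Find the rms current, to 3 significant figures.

X_L = ωL = 1210 Ω
Z = 6180 + j1210 Ω
|Z| = √(6180² + 1210²) = 6300 Ω
I = V/|Z| = 22.7/6300 = 3.60 mA

3.60 mA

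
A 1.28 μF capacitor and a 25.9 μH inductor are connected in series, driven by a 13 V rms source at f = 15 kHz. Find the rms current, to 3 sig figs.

2.22 A

ω = 2πf = 94250 rad/s
X_L = ωL = 2.44 Ω
X_C = 1/(ωC) = 8.29 Ω
Net reactance X = X_L − X_C = -5.85 Ω
Z = − j5.85 Ω
|Z| = √(0² + 5.85²) = 5.85 Ω
I = V/|Z| = 13/5.85 = 2.22 A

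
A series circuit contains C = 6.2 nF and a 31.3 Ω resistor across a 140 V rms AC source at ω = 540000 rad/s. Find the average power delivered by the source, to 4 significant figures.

6.802 W

X_C = 1/(ωC) = 298.7 Ω
Z = 31.30 − j298.7 Ω
|Z| = √(31.30² + 298.7²) = 300.3 Ω
∠Z = arctan(-298.7/31.30) = -84.02°
I = V/|Z| = 466.2 mA
P = VI cos φ = 140 × 0.4662 × cos(-84.02°) = 6.802 W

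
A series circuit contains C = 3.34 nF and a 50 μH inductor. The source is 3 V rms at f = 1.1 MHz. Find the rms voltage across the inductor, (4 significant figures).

ω = 2πf = 6.912e+06 rad/s
X_L = ωL = 345.6 Ω
X_C = 1/(ωC) = 43.32 Ω
Net reactance X = X_L − X_C = 302.3 Ω
Z = j302.3 Ω
|Z| = √(0² + 302.3²) = 302.3 Ω
I = V/|Z| = 9.925 mA
V_L = I·|Z_L| = 0.009925 × 345.6 = 3.430 V

3.430 V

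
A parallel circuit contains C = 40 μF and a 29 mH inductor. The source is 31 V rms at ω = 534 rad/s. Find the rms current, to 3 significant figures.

1.34 A

X_L = ωL = 15.5 Ω
X_C = 1/(ωC) = 46.8 Ω
Parallel: admittances add. Y = 1/(jωL) + jωC
Y = (0 − j0.0432) S
|Y| = 0.0432 S → |Z| = 1/|Y| = 23.1 Ω, ∠Z = −∠Y = 90.0°
I = V/|Z| = 31/23.1 = 1.34 A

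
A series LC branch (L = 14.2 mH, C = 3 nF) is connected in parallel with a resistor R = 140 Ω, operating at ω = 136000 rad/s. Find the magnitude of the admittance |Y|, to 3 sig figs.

7.40 mS

X_L = ωL = 1930 Ω
X_C = 1/(ωC) = 2450 Ω
Branch 1: Z₁ = R = 140 Ω
Branch 2 (series LC): Z₂ = j(X_L − X_C) = −j520 Ω
Parallel: Z = Z₁Z₂/(Z₁+Z₂), |Z| = 135 Ω, ∠Z = -15.1°
|Y| = 1/|Z| = 7.40 mS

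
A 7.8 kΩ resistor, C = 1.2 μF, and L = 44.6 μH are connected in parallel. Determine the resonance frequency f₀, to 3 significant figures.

21.8 kHz

ω₀ = 1/√(LC) = 1/√(4.46e-05 × 1.2e-06) = 136700 rad/s
f₀ = ω₀/(2π) = 21.8 kHz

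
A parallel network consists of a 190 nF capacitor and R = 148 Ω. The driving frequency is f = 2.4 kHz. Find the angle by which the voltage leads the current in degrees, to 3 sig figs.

-23.0°

ω = 2πf = 15080 rad/s
X_C = 1/(ωC) = 349 Ω
Parallel: admittances add. Y = 1/R + jωC
Y = (0.00676 + j0.00287) S
|Y| = 0.00734 S → |Z| = 1/|Y| = 136 Ω, ∠Z = −∠Y = -23.0°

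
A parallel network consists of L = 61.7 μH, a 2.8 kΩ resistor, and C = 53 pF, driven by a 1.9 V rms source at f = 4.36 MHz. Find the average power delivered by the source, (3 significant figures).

ω = 2πf = 2.739e+07 rad/s
X_L = ωL = 1690 Ω
X_C = 1/(ωC) = 689 Ω
Parallel: admittances add. Y = 1/R + 1/(jωL) + jωC
Y = (0.000357 + j0.000860) S
|Y| = 0.000931 S → |Z| = 1/|Y| = 1070 Ω, ∠Z = −∠Y = -67.5°
I = V/|Z| = 1.77 mA
P = VI cos φ = 1.9 × 0.00177 × cos(-67.5°) = 1.29 mW

1.29 mW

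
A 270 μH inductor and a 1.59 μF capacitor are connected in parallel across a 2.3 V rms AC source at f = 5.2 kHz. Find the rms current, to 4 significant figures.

141.2 mA

ω = 2πf = 32670 rad/s
X_L = ωL = 8.822 Ω
X_C = 1/(ωC) = 19.25 Ω
Parallel: admittances add. Y = 1/(jωL) + jωC
Y = (0 − j0.06141) S
|Y| = 0.06141 S → |Z| = 1/|Y| = 16.28 Ω, ∠Z = −∠Y = 90.00°
I = V/|Z| = 2.3/16.28 = 141.2 mA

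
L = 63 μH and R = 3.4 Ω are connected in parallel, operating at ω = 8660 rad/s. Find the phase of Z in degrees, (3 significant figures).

80.9°

X_L = ωL = 0.546 Ω
Parallel: admittances add. Y = 1/R + 1/(jωL)
Y = (0.294 − j1.83) S
|Y| = 1.86 S → |Z| = 1/|Y| = 0.539 Ω, ∠Z = −∠Y = 80.9°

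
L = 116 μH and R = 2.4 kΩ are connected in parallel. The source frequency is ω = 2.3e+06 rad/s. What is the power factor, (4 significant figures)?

0.1105

X_L = ωL = 266.8 Ω
Parallel: admittances add. Y = 1/R + 1/(jωL)
Y = (0.0004167 − j0.003748) S
|Y| = 0.003771 S → |Z| = 1/|Y| = 265.2 Ω, ∠Z = −∠Y = 83.66°
cos φ = cos(83.66°) = 0.1105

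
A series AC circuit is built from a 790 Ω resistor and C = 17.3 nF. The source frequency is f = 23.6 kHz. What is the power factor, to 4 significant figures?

ω = 2πf = 148300 rad/s
X_C = 1/(ωC) = 389.8 Ω
Z = 790.0 − j389.8 Ω
|Z| = √(790.0² + 389.8²) = 880.9 Ω
∠Z = arctan(-389.8/790.0) = -26.26°
cos φ = cos(-26.26°) = 0.8968

0.8968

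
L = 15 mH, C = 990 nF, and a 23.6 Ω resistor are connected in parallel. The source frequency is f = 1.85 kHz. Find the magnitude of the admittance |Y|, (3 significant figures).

42.8 mS

ω = 2πf = 11620 rad/s
X_L = ωL = 174 Ω
X_C = 1/(ωC) = 86.9 Ω
Parallel: admittances add. Y = 1/R + 1/(jωL) + jωC
Y = (0.0424 + j0.00577) S
|Y| = 0.0428 S → |Z| = 1/|Y| = 23.4 Ω, ∠Z = −∠Y = -7.76°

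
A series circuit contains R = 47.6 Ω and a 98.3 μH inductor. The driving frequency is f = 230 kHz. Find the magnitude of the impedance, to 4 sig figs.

ω = 2πf = 1.445e+06 rad/s
X_L = ωL = 142.1 Ω
Z = 47.60 + j142.1 Ω
|Z| = √(47.60² + 142.1²) = 149.8 Ω

149.8 Ω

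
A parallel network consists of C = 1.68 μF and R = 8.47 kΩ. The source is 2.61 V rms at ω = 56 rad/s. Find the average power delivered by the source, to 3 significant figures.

X_C = 1/(ωC) = 10600 Ω
Parallel: admittances add. Y = 1/R + jωC
Y = (0.000118 + j9.41e-05) S
|Y| = 0.000151 S → |Z| = 1/|Y| = 6620 Ω, ∠Z = −∠Y = -38.5°
I = V/|Z| = 394 μA
P = VI cos φ = 2.61 × 0.000394 × cos(-38.5°) = 804 μW

804 μW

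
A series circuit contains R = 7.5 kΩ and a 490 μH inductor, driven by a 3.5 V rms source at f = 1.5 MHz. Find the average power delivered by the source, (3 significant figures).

ω = 2πf = 9.425e+06 rad/s
X_L = ωL = 4620 Ω
Z = 7500 + j4620 Ω
|Z| = √(7500² + 4620²) = 8810 Ω
∠Z = arctan(4620/7500) = 31.6°
I = V/|Z| = 397 μA
P = VI cos φ = 3.5 × 0.000397 × cos(31.6°) = 1.18 mW

1.18 mW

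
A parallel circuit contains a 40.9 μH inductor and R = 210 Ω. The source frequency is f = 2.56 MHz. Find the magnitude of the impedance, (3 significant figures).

200 Ω

ω = 2πf = 1.608e+07 rad/s
X_L = ωL = 658 Ω
Parallel: admittances add. Y = 1/R + 1/(jωL)
Y = (0.00476 − j0.00152) S
|Y| = 0.00500 S → |Z| = 1/|Y| = 200 Ω, ∠Z = −∠Y = 17.7°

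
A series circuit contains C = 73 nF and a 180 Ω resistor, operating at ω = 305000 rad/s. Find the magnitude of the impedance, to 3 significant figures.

186 Ω

X_C = 1/(ωC) = 44.9 Ω
Z = 180 − j44.9 Ω
|Z| = √(180² + 44.9²) = 186 Ω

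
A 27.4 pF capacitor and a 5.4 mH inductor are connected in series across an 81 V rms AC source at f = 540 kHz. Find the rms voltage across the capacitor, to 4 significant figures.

ω = 2πf = 3.393e+06 rad/s
X_L = ωL = 18320 Ω
X_C = 1/(ωC) = 10760 Ω
Net reactance X = X_L − X_C = 7565 Ω
Z = j7565 Ω
|Z| = √(0² + 7565²) = 7565 Ω
I = V/|Z| = 10.71 mA
V_C = I·|Z_C| = 0.01071 × 10760 = 115.2 V

115.2 V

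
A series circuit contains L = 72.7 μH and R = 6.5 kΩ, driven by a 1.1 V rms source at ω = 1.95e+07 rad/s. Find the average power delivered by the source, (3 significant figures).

178 μW

X_L = ωL = 1420 Ω
Z = 6500 + j1420 Ω
|Z| = √(6500² + 1420²) = 6650 Ω
∠Z = arctan(1420/6500) = 12.3°
I = V/|Z| = 165 μA
P = VI cos φ = 1.1 × 0.000165 × cos(12.3°) = 178 μW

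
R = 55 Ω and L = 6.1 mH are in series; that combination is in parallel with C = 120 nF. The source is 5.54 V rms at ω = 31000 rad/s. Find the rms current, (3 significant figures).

X_L = ωL = 189 Ω
X_C = 1/(ωC) = 269 Ω
Branch 1 (R+jX_L): Z₁ = 55.0 + j189 Ω, |Z₁| = 197 Ω
Branch 2 (−jX_C): Z₂ = −j269 Ω
Parallel: Z = Z₁Z₂/(Z₁+Z₂), |Z| = 547 Ω, ∠Z = 39.2°
I = V/|Z| = 5.54/547 = 10.1 mA

10.1 mA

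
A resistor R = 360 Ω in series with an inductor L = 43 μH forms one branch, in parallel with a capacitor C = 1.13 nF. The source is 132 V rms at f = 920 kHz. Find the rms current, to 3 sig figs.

ω = 2πf = 5.781e+06 rad/s
X_L = ωL = 249 Ω
X_C = 1/(ωC) = 153 Ω
Branch 1 (R+jX_L): Z₁ = 360 + j249 Ω, |Z₁| = 437 Ω
Branch 2 (−jX_C): Z₂ = −j153 Ω
Parallel: Z = Z₁Z₂/(Z₁+Z₂), |Z| = 180 Ω, ∠Z = -70.2°
I = V/|Z| = 132/180 = 734 mA

734 mA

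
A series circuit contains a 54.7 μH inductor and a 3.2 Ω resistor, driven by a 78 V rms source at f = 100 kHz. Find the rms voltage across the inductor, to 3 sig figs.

77.7 V

ω = 2πf = 628300 rad/s
X_L = ωL = 34.4 Ω
Z = 3.20 + j34.4 Ω
|Z| = √(3.20² + 34.4²) = 34.5 Ω
I = V/|Z| = 2.26 A
V_L = I·|Z_L| = 2.26 × 34.4 = 77.7 V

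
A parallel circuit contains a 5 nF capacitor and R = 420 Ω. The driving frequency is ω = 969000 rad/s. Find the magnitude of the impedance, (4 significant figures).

185.2 Ω

X_C = 1/(ωC) = 206.4 Ω
Parallel: admittances add. Y = 1/R + jωC
Y = (0.002381 + j0.004845) S
|Y| = 0.005398 S → |Z| = 1/|Y| = 185.2 Ω, ∠Z = −∠Y = -63.83°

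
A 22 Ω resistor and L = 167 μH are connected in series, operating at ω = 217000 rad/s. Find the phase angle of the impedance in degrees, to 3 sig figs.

X_L = ωL = 36.2 Ω
Z = 22.0 + j36.2 Ω
|Z| = √(22.0² + 36.2²) = 42.4 Ω
∠Z = arctan(36.2/22.0) = 58.7°

58.7°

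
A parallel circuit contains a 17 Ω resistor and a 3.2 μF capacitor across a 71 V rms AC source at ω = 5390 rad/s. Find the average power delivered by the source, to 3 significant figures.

297 W

X_C = 1/(ωC) = 58.0 Ω
Parallel: admittances add. Y = 1/R + jωC
Y = (0.0588 + j0.0172) S
|Y| = 0.0613 S → |Z| = 1/|Y| = 16.3 Ω, ∠Z = −∠Y = -16.3°
I = V/|Z| = 4.35 A
P = VI cos φ = 71 × 4.35 × cos(-16.3°) = 297 W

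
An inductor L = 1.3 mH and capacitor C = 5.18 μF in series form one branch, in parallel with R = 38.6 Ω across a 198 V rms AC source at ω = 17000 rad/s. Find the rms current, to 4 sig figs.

X_L = ωL = 22.10 Ω
X_C = 1/(ωC) = 11.36 Ω
Branch 1: Z₁ = R = 38.60 Ω
Branch 2 (series LC): Z₂ = j(X_L − X_C) = j10.74 Ω
Parallel: Z = Z₁Z₂/(Z₁+Z₂), |Z| = 10.35 Ω, ∠Z = 74.45°
I = V/|Z| = 198/10.35 = 19.13 A

19.13 A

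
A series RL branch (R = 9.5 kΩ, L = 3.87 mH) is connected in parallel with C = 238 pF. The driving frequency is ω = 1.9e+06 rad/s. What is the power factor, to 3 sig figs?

X_L = ωL = 7350 Ω
X_C = 1/(ωC) = 2210 Ω
Branch 1 (R+jX_L): Z₁ = 9500 + j7350 Ω, |Z₁| = 12000 Ω
Branch 2 (−jX_C): Z₂ = −j2210 Ω
Parallel: Z = Z₁Z₂/(Z₁+Z₂), |Z| = 2460 Ω, ∠Z = -80.7°
cos φ = cos(-80.7°) = 0.162

0.162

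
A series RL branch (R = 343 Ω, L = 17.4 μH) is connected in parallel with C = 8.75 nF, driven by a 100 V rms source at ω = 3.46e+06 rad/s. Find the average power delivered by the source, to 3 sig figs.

28.3 W

X_L = ωL = 60.2 Ω
X_C = 1/(ωC) = 33.0 Ω
Branch 1 (R+jX_L): Z₁ = 343 + j60.2 Ω, |Z₁| = 348 Ω
Branch 2 (−jX_C): Z₂ = −j33.0 Ω
Parallel: Z = Z₁Z₂/(Z₁+Z₂), |Z| = 33.4 Ω, ∠Z = -84.6°
I = V/|Z| = 2.99 A
P = VI cos φ = 100 × 2.99 × cos(-84.6°) = 28.3 W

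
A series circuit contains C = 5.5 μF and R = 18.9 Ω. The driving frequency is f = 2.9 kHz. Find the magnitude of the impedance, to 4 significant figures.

ω = 2πf = 18220 rad/s
X_C = 1/(ωC) = 9.978 Ω
Z = 18.90 − j9.978 Ω
|Z| = √(18.90² + 9.978²) = 21.37 Ω

21.37 Ω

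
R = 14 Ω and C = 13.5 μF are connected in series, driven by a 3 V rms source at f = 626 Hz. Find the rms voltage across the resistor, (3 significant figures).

1.79 V

ω = 2πf = 3933 rad/s
X_C = 1/(ωC) = 18.8 Ω
Z = 14.0 − j18.8 Ω
|Z| = √(14.0² + 18.8²) = 23.5 Ω
I = V/|Z| = 128 mA
V_R = I·|Z_R| = 0.128 × 14.0 = 1.79 V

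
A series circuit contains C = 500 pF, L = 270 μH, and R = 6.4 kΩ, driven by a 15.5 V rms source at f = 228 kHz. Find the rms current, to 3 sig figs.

2.39 mA

ω = 2πf = 1.433e+06 rad/s
X_L = ωL = 387 Ω
X_C = 1/(ωC) = 1400 Ω
Net reactance X = X_L − X_C = -1010 Ω
Z = 6400 − j1010 Ω
|Z| = √(6400² + 1010²) = 6480 Ω
I = V/|Z| = 15.5/6480 = 2.39 mA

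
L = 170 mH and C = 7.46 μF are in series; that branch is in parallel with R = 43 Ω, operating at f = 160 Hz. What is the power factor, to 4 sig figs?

0.6579

ω = 2πf = 1005 rad/s
X_L = ωL = 170.9 Ω
X_C = 1/(ωC) = 133.3 Ω
Branch 1: Z₁ = R = 43.00 Ω
Branch 2 (series LC): Z₂ = j(X_L − X_C) = j37.56 Ω
Parallel: Z = Z₁Z₂/(Z₁+Z₂), |Z| = 28.29 Ω, ∠Z = 48.86°
cos φ = cos(48.86°) = 0.6579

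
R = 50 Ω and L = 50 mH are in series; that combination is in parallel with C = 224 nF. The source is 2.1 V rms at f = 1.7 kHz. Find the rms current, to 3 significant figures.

1.18 mA

ω = 2πf = 10680 rad/s
X_L = ωL = 534 Ω
X_C = 1/(ωC) = 418 Ω
Branch 1 (R+jX_L): Z₁ = 50.0 + j534 Ω, |Z₁| = 536 Ω
Branch 2 (−jX_C): Z₂ = −j418 Ω
Parallel: Z = Z₁Z₂/(Z₁+Z₂), |Z| = 1770 Ω, ∠Z = -72.1°
I = V/|Z| = 2.1/1770 = 1.18 mA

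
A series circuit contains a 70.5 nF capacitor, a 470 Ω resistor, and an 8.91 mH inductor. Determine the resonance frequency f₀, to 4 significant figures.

6.350 kHz

ω₀ = 1/√(LC) = 1/√(0.00891 × 7.05e-08) = 39900 rad/s
f₀ = ω₀/(2π) = 6.350 kHz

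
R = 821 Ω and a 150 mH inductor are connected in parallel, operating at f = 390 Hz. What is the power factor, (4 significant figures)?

0.4086

ω = 2πf = 2450 rad/s
X_L = ωL = 367.6 Ω
Parallel: admittances add. Y = 1/R + 1/(jωL)
Y = (0.001218 − j0.002721) S
|Y| = 0.002981 S → |Z| = 1/|Y| = 335.5 Ω, ∠Z = −∠Y = 65.88°
cos φ = cos(65.88°) = 0.4086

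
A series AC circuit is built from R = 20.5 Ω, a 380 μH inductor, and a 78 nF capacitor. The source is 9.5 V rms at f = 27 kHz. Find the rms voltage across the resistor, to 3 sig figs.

8.35 V

ω = 2πf = 169600 rad/s
X_L = ωL = 64.5 Ω
X_C = 1/(ωC) = 75.6 Ω
Net reactance X = X_L − X_C = -11.1 Ω
Z = 20.5 − j11.1 Ω
|Z| = √(20.5² + 11.1²) = 23.3 Ω
I = V/|Z| = 407 mA
V_R = I·|Z_R| = 0.407 × 20.5 = 8.35 V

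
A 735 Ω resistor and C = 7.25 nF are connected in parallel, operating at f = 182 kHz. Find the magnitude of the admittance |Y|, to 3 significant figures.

ω = 2πf = 1.144e+06 rad/s
X_C = 1/(ωC) = 121 Ω
Parallel: admittances add. Y = 1/R + jωC
Y = (0.00136 + j0.00829) S
|Y| = 0.00840 S → |Z| = 1/|Y| = 119 Ω, ∠Z = −∠Y = -80.7°

8.40 mS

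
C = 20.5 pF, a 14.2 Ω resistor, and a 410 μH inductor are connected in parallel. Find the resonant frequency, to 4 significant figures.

ω₀ = 1/√(LC) = 1/√(0.00041 × 2.05e-11) = 1.091e+07 rad/s
f₀ = ω₀/(2π) = 1.736 MHz

1.736 MHz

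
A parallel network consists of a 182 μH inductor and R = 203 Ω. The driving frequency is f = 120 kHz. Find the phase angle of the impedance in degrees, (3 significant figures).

ω = 2πf = 754000 rad/s
X_L = ωL = 137 Ω
Parallel: admittances add. Y = 1/R + 1/(jωL)
Y = (0.00493 − j0.00729) S
|Y| = 0.00880 S → |Z| = 1/|Y| = 114 Ω, ∠Z = −∠Y = 55.9°

55.9°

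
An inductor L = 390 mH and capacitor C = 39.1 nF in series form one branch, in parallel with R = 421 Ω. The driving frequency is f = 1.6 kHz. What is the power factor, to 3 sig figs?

ω = 2πf = 10050 rad/s
X_L = ωL = 3920 Ω
X_C = 1/(ωC) = 2540 Ω
Branch 1: Z₁ = R = 421 Ω
Branch 2 (series LC): Z₂ = j(X_L − X_C) = j1380 Ω
Parallel: Z = Z₁Z₂/(Z₁+Z₂), |Z| = 403 Ω, ∠Z = 17.0°
cos φ = cos(17.0°) = 0.956

0.956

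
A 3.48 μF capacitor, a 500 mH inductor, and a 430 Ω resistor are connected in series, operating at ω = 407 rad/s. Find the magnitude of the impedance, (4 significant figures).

661.4 Ω

X_L = ωL = 203.5 Ω
X_C = 1/(ωC) = 706.0 Ω
Net reactance X = X_L − X_C = -502.5 Ω
Z = 430.0 − j502.5 Ω
|Z| = √(430.0² + 502.5²) = 661.4 Ω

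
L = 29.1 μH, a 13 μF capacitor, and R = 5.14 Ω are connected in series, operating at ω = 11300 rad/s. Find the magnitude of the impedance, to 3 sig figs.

8.27 Ω

X_L = ωL = 0.329 Ω
X_C = 1/(ωC) = 6.81 Ω
Net reactance X = X_L − X_C = -6.48 Ω
Z = 5.14 − j6.48 Ω
|Z| = √(5.14² + 6.48²) = 8.27 Ω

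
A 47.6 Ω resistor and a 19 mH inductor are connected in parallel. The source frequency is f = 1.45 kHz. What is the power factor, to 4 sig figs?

ω = 2πf = 9111 rad/s
X_L = ωL = 173.1 Ω
Parallel: admittances add. Y = 1/R + 1/(jωL)
Y = (0.02101 − j0.005777) S
|Y| = 0.02179 S → |Z| = 1/|Y| = 45.90 Ω, ∠Z = −∠Y = 15.38°
cos φ = cos(15.38°) = 0.9642

0.9642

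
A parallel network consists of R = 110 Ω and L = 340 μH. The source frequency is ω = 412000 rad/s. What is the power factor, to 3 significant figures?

X_L = ωL = 140 Ω
Parallel: admittances add. Y = 1/R + 1/(jωL)
Y = (0.00909 − j0.00714) S
|Y| = 0.0116 S → |Z| = 1/|Y| = 86.5 Ω, ∠Z = −∠Y = 38.1°
cos φ = cos(38.1°) = 0.786

0.786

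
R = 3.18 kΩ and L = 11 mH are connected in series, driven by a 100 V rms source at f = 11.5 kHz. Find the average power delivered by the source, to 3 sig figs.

ω = 2πf = 72260 rad/s
X_L = ωL = 795 Ω
Z = 3180 + j795 Ω
|Z| = √(3180² + 795²) = 3280 Ω
∠Z = arctan(795/3180) = 14.0°
I = V/|Z| = 30.5 mA
P = VI cos φ = 100 × 0.0305 × cos(14.0°) = 2.96 W

2.96 W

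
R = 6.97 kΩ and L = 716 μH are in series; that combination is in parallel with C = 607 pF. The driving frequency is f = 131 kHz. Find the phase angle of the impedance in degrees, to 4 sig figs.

ω = 2πf = 823100 rad/s
X_L = ωL = 589.3 Ω
X_C = 1/(ωC) = 2002 Ω
Branch 1 (R+jX_L): Z₁ = 6970 + j589.3 Ω, |Z₁| = 6995 Ω
Branch 2 (−jX_C): Z₂ = −j2002 Ω
Parallel: Z = Z₁Z₂/(Z₁+Z₂), |Z| = 1969 Ω, ∠Z = -73.71°

-73.71°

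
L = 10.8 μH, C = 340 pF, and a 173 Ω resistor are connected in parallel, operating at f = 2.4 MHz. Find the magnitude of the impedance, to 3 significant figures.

ω = 2πf = 1.508e+07 rad/s
X_L = ωL = 163 Ω
X_C = 1/(ωC) = 195 Ω
Parallel: admittances add. Y = 1/R + 1/(jωL) + jωC
Y = (0.00578 − j0.00101) S
|Y| = 0.00587 S → |Z| = 1/|Y| = 170 Ω, ∠Z = −∠Y = 9.94°

170 Ω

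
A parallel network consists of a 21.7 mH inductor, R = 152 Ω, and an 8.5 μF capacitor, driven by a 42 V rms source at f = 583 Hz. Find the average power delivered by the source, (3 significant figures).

11.6 W

ω = 2πf = 3663 rad/s
X_L = ωL = 79.5 Ω
X_C = 1/(ωC) = 32.1 Ω
Parallel: admittances add. Y = 1/R + 1/(jωL) + jωC
Y = (0.00658 + j0.0186) S
|Y| = 0.0197 S → |Z| = 1/|Y| = 50.8 Ω, ∠Z = −∠Y = -70.5°
I = V/|Z| = 827 mA
P = VI cos φ = 42 × 0.827 × cos(-70.5°) = 11.6 W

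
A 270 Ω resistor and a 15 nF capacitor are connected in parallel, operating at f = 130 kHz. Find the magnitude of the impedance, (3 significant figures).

78.1 Ω

ω = 2πf = 816800 rad/s
X_C = 1/(ωC) = 81.6 Ω
Parallel: admittances add. Y = 1/R + jωC
Y = (0.00370 + j0.0123) S
|Y| = 0.0128 S → |Z| = 1/|Y| = 78.1 Ω, ∠Z = −∠Y = -73.2°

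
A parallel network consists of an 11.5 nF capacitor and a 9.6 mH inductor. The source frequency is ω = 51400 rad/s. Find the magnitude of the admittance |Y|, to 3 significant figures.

1.44 mS

X_L = ωL = 493 Ω
X_C = 1/(ωC) = 1690 Ω
Parallel: admittances add. Y = 1/(jωL) + jωC
Y = (0 − j0.00144) S
|Y| = 0.00144 S → |Z| = 1/|Y| = 697 Ω, ∠Z = −∠Y = 90.0°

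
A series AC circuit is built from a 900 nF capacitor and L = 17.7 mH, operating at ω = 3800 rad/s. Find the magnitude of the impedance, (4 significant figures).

225.1 Ω

X_L = ωL = 67.26 Ω
X_C = 1/(ωC) = 292.4 Ω
Net reactance X = X_L − X_C = -225.1 Ω
Z = − j225.1 Ω
|Z| = √(0² + 225.1²) = 225.1 Ω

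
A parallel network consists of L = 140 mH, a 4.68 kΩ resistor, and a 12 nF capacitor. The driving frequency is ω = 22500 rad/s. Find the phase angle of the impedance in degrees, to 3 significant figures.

X_L = ωL = 3150 Ω
X_C = 1/(ωC) = 3700 Ω
Parallel: admittances add. Y = 1/R + 1/(jωL) + jωC
Y = (0.000214 − j4.75e-05) S
|Y| = 0.000219 S → |Z| = 1/|Y| = 4570 Ω, ∠Z = −∠Y = 12.5°

12.5°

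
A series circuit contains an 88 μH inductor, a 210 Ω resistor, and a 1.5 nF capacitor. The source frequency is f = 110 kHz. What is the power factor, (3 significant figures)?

0.226

ω = 2πf = 691200 rad/s
X_L = ωL = 60.8 Ω
X_C = 1/(ωC) = 965 Ω
Net reactance X = X_L − X_C = -904 Ω
Z = 210 − j904 Ω
|Z| = √(210² + 904²) = 928 Ω
∠Z = arctan(-904/210) = -76.9°
cos φ = cos(-76.9°) = 0.226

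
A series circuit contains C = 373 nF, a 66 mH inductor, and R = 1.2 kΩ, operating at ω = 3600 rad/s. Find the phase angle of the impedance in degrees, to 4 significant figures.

X_L = ωL = 237.6 Ω
X_C = 1/(ωC) = 744.7 Ω
Net reactance X = X_L − X_C = -507.1 Ω
Z = 1200 − j507.1 Ω
|Z| = √(1200² + 507.1²) = 1303 Ω
∠Z = arctan(-507.1/1200) = -22.91°

-22.91°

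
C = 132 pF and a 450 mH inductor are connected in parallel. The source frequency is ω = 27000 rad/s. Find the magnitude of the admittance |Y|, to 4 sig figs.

X_L = ωL = 12150 Ω
X_C = 1/(ωC) = 280600 Ω
Parallel: admittances add. Y = 1/(jωL) + jωC
Y = (0 − j7.874e-05) S
|Y| = 7.874e-05 S → |Z| = 1/|Y| = 12700 Ω, ∠Z = −∠Y = 90.00°

78.74 μS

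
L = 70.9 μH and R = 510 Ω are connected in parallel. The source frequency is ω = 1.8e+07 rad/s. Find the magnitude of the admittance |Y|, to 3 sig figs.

X_L = ωL = 1280 Ω
Parallel: admittances add. Y = 1/R + 1/(jωL)
Y = (0.00196 − j0.000784) S
|Y| = 0.00211 S → |Z| = 1/|Y| = 474 Ω, ∠Z = −∠Y = 21.8°

2.11 mS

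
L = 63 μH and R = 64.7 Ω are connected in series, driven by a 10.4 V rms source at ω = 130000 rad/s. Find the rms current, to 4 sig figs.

159.5 mA

X_L = ωL = 8.190 Ω
Z = 64.70 + j8.190 Ω
|Z| = √(64.70² + 8.190²) = 65.22 Ω
I = V/|Z| = 10.4/65.22 = 159.5 mA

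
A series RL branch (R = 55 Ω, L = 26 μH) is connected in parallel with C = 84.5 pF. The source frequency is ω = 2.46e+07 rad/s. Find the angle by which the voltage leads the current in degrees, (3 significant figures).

-75.8°

X_L = ωL = 640 Ω
X_C = 1/(ωC) = 481 Ω
Branch 1 (R+jX_L): Z₁ = 55.0 + j640 Ω, |Z₁| = 642 Ω
Branch 2 (−jX_C): Z₂ = −j481 Ω
Parallel: Z = Z₁Z₂/(Z₁+Z₂), |Z| = 1840 Ω, ∠Z = -75.8°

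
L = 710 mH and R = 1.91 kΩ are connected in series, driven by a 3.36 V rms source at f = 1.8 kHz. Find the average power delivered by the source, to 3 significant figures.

ω = 2πf = 11310 rad/s
X_L = ωL = 8030 Ω
Z = 1910 + j8030 Ω
|Z| = √(1910² + 8030²) = 8250 Ω
∠Z = arctan(8030/1910) = 76.6°
I = V/|Z| = 407 μA
P = VI cos φ = 3.36 × 0.000407 × cos(76.6°) = 317 μW

317 μW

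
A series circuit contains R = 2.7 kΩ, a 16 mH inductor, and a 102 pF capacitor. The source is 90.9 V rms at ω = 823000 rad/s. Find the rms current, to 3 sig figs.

X_L = ωL = 13200 Ω
X_C = 1/(ωC) = 11900 Ω
Net reactance X = X_L − X_C = 1260 Ω
Z = 2700 + j1260 Ω
|Z| = √(2700² + 1260²) = 2980 Ω
I = V/|Z| = 90.9/2980 = 30.5 mA

30.5 mA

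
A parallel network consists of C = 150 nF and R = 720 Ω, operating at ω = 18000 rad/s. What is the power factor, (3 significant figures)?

X_C = 1/(ωC) = 370 Ω
Parallel: admittances add. Y = 1/R + jωC
Y = (0.00139 + j0.00270) S
|Y| = 0.00304 S → |Z| = 1/|Y| = 329 Ω, ∠Z = −∠Y = -62.8°
cos φ = cos(-62.8°) = 0.457

0.457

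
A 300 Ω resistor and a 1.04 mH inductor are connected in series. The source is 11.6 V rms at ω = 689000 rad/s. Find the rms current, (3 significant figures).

14.9 mA

X_L = ωL = 717 Ω
Z = 300 + j717 Ω
|Z| = √(300² + 717²) = 777 Ω
I = V/|Z| = 11.6/777 = 14.9 mA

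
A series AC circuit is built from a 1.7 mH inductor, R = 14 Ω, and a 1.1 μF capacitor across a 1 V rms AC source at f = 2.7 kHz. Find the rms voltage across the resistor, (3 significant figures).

ω = 2πf = 16960 rad/s
X_L = ωL = 28.8 Ω
X_C = 1/(ωC) = 53.6 Ω
Net reactance X = X_L − X_C = -24.7 Ω
Z = 14.0 − j24.7 Ω
|Z| = √(14.0² + 24.7²) = 28.4 Ω
I = V/|Z| = 35.2 mA
V_R = I·|Z_R| = 0.0352 × 14.0 = 0.492 V

0.492 V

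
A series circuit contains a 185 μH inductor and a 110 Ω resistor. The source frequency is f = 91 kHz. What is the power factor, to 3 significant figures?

ω = 2πf = 571800 rad/s
X_L = ωL = 106 Ω
Z = 110 + j106 Ω
|Z| = √(110² + 106²) = 153 Ω
∠Z = arctan(106/110) = 43.9°
cos φ = cos(43.9°) = 0.721

0.721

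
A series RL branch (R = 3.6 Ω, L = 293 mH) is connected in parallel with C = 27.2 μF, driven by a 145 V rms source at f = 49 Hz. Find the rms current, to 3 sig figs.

396 mA

ω = 2πf = 307.9 rad/s
X_L = ωL = 90.2 Ω
X_C = 1/(ωC) = 119 Ω
Branch 1 (R+jX_L): Z₁ = 3.60 + j90.2 Ω, |Z₁| = 90.3 Ω
Branch 2 (−jX_C): Z₂ = −j119 Ω
Parallel: Z = Z₁Z₂/(Z₁+Z₂), |Z| = 366 Ω, ∠Z = 80.7°
I = V/|Z| = 145/366 = 396 mA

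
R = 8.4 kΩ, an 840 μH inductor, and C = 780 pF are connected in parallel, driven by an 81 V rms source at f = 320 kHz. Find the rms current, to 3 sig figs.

ω = 2πf = 2.011e+06 rad/s
X_L = ωL = 1690 Ω
X_C = 1/(ωC) = 638 Ω
Parallel: admittances add. Y = 1/R + 1/(jωL) + jωC
Y = (0.000119 + j0.000976) S
|Y| = 0.000983 S → |Z| = 1/|Y| = 1020 Ω, ∠Z = −∠Y = -83.0°
I = V/|Z| = 81/1020 = 79.7 mA

79.7 mA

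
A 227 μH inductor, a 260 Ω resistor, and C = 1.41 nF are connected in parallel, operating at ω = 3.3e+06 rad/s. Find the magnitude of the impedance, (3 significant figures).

X_L = ωL = 749 Ω
X_C = 1/(ωC) = 215 Ω
Parallel: admittances add. Y = 1/R + 1/(jωL) + jωC
Y = (0.00385 + j0.00332) S
|Y| = 0.00508 S → |Z| = 1/|Y| = 197 Ω, ∠Z = −∠Y = -40.8°

197 Ω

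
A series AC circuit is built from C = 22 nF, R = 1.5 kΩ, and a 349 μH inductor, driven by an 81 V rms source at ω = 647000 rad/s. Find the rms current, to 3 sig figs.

53.7 mA

X_L = ωL = 226 Ω
X_C = 1/(ωC) = 70.3 Ω
Net reactance X = X_L − X_C = 156 Ω
Z = 1500 + j156 Ω
|Z| = √(1500² + 156²) = 1510 Ω
I = V/|Z| = 81/1510 = 53.7 mA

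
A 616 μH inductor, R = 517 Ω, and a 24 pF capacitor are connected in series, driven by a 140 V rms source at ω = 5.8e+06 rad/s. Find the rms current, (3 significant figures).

38.4 mA

X_L = ωL = 3570 Ω
X_C = 1/(ωC) = 7180 Ω
Net reactance X = X_L − X_C = -3610 Ω
Z = 517 − j3610 Ω
|Z| = √(517² + 3610²) = 3650 Ω
I = V/|Z| = 140/3650 = 38.4 mA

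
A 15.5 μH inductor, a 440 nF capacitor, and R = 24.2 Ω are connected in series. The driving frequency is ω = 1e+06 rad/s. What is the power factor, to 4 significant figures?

X_L = ωL = 15.50 Ω
X_C = 1/(ωC) = 2.273 Ω
Net reactance X = X_L − X_C = 13.23 Ω
Z = 24.20 + j13.23 Ω
|Z| = √(24.20² + 13.23²) = 27.58 Ω
∠Z = arctan(13.23/24.20) = 28.66°
cos φ = cos(28.66°) = 0.8775

0.8775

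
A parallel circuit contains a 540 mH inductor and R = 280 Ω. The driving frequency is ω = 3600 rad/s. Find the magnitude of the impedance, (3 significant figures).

X_L = ωL = 1940 Ω
Parallel: admittances add. Y = 1/R + 1/(jωL)
Y = (0.00357 − j0.000514) S
|Y| = 0.00361 S → |Z| = 1/|Y| = 277 Ω, ∠Z = −∠Y = 8.20°

277 Ω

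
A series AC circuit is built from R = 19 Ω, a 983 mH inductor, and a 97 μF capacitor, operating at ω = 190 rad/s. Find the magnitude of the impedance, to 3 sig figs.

134 Ω

X_L = ωL = 187 Ω
X_C = 1/(ωC) = 54.3 Ω
Net reactance X = X_L − X_C = 133 Ω
Z = 19.0 + j133 Ω
|Z| = √(19.0² + 133²) = 134 Ω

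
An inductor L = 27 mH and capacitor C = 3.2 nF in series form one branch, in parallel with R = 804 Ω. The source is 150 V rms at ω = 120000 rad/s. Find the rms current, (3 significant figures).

301 mA

X_L = ωL = 3240 Ω
X_C = 1/(ωC) = 2600 Ω
Branch 1: Z₁ = R = 804 Ω
Branch 2 (series LC): Z₂ = j(X_L − X_C) = j636 Ω
Parallel: Z = Z₁Z₂/(Z₁+Z₂), |Z| = 499 Ω, ∠Z = 51.7°
I = V/|Z| = 150/499 = 301 mA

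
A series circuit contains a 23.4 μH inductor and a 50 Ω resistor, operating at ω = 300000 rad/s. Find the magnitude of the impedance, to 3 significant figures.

50.5 Ω

X_L = ωL = 7.02 Ω
Z = 50.0 + j7.02 Ω
|Z| = √(50.0² + 7.02²) = 50.5 Ω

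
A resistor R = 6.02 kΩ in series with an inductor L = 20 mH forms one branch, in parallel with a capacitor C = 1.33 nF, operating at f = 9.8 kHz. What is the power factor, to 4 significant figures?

ω = 2πf = 61580 rad/s
X_L = ωL = 1232 Ω
X_C = 1/(ωC) = 12210 Ω
Branch 1 (R+jX_L): Z₁ = 6020 + j1232 Ω, |Z₁| = 6145 Ω
Branch 2 (−jX_C): Z₂ = −j12210 Ω
Parallel: Z = Z₁Z₂/(Z₁+Z₂), |Z| = 5992 Ω, ∠Z = -17.17°
cos φ = cos(-17.17°) = 0.9554

0.9554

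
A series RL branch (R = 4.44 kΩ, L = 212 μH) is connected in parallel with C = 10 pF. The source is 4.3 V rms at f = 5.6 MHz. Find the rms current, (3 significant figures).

1.12 mA

ω = 2πf = 3.519e+07 rad/s
X_L = ωL = 7460 Ω
X_C = 1/(ωC) = 2840 Ω
Branch 1 (R+jX_L): Z₁ = 4440 + j7460 Ω, |Z₁| = 8680 Ω
Branch 2 (−jX_C): Z₂ = −j2840 Ω
Parallel: Z = Z₁Z₂/(Z₁+Z₂), |Z| = 3850 Ω, ∠Z = -76.9°
I = V/|Z| = 4.3/3850 = 1.12 mA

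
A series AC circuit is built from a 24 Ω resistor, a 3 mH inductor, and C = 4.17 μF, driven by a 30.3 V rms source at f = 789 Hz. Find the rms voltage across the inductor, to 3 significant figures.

ω = 2πf = 4957 rad/s
X_L = ωL = 14.9 Ω
X_C = 1/(ωC) = 48.4 Ω
Net reactance X = X_L − X_C = -33.5 Ω
Z = 24.0 − j33.5 Ω
|Z| = √(24.0² + 33.5²) = 41.2 Ω
I = V/|Z| = 735 mA
V_L = I·|Z_L| = 0.735 × 14.9 = 10.9 V

10.9 V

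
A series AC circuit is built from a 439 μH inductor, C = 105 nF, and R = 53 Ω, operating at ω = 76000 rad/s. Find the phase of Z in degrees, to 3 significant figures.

-60.0°

X_L = ωL = 33.4 Ω
X_C = 1/(ωC) = 125 Ω
Net reactance X = X_L − X_C = -91.9 Ω
Z = 53.0 − j91.9 Ω
|Z| = √(53.0² + 91.9²) = 106 Ω
∠Z = arctan(-91.9/53.0) = -60.0°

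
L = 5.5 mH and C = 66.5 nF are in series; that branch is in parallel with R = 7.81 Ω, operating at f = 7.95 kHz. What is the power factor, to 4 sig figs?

0.9587

ω = 2πf = 49950 rad/s
X_L = ωL = 274.7 Ω
X_C = 1/(ωC) = 301.0 Ω
Branch 1: Z₁ = R = 7.810 Ω
Branch 2 (series LC): Z₂ = j(X_L − X_C) = −j26.31 Ω
Parallel: Z = Z₁Z₂/(Z₁+Z₂), |Z| = 7.487 Ω, ∠Z = -16.53°
cos φ = cos(-16.53°) = 0.9587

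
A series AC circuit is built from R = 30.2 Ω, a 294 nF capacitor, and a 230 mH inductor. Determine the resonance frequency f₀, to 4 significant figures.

ω₀ = 1/√(LC) = 1/√(0.23 × 2.94e-07) = 3846 rad/s
f₀ = ω₀/(2π) = 612.0 Hz

612.0 Hz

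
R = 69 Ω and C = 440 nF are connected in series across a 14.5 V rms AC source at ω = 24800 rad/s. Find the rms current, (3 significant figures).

126 mA

X_C = 1/(ωC) = 91.6 Ω
Z = 69.0 − j91.6 Ω
|Z| = √(69.0² + 91.6²) = 115 Ω
I = V/|Z| = 14.5/115 = 126 mA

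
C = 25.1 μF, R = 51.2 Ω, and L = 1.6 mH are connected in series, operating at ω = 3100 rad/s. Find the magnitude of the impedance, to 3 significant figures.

X_L = ωL = 4.96 Ω
X_C = 1/(ωC) = 12.9 Ω
Net reactance X = X_L − X_C = -7.89 Ω
Z = 51.2 − j7.89 Ω
|Z| = √(51.2² + 7.89²) = 51.8 Ω

51.8 Ω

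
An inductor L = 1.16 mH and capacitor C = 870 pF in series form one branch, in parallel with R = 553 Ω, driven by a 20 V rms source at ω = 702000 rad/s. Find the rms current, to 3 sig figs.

X_L = ωL = 814 Ω
X_C = 1/(ωC) = 1640 Ω
Branch 1: Z₁ = R = 553 Ω
Branch 2 (series LC): Z₂ = j(X_L − X_C) = −j823 Ω
Parallel: Z = Z₁Z₂/(Z₁+Z₂), |Z| = 459 Ω, ∠Z = -33.9°
I = V/|Z| = 20/459 = 43.6 mA

43.6 mA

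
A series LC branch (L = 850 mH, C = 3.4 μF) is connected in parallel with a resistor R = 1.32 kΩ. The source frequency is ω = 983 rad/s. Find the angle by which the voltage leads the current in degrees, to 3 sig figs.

67.9°

X_L = ωL = 836 Ω
X_C = 1/(ωC) = 299 Ω
Branch 1: Z₁ = R = 1320 Ω
Branch 2 (series LC): Z₂ = j(X_L − X_C) = j536 Ω
Parallel: Z = Z₁Z₂/(Z₁+Z₂), |Z| = 497 Ω, ∠Z = 67.9°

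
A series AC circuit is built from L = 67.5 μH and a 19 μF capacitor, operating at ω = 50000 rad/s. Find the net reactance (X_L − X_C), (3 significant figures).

X_L = ωL = 3.38 Ω
X_C = 1/(ωC) = 1.05 Ω
X = 3.38 − 1.05 = 2.32 Ω

2.32 Ω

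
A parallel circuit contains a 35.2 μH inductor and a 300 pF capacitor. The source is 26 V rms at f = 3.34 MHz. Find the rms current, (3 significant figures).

128 mA

ω = 2πf = 2.099e+07 rad/s
X_L = ωL = 739 Ω
X_C = 1/(ωC) = 159 Ω
Parallel: admittances add. Y = 1/(jωL) + jωC
Y = (0 + j0.00494) S
|Y| = 0.00494 S → |Z| = 1/|Y| = 202 Ω, ∠Z = −∠Y = -90.0°
I = V/|Z| = 26/202 = 128 mA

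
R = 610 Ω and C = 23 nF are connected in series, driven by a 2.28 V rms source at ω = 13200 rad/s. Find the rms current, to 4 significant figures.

X_C = 1/(ωC) = 3294 Ω
Z = 610.0 − j3294 Ω
|Z| = √(610.0² + 3294²) = 3350 Ω
I = V/|Z| = 2.28/3350 = 680.6 μA

680.6 μA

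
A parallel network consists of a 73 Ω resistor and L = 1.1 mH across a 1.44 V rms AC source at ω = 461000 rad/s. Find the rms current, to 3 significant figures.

19.9 mA

X_L = ωL = 507 Ω
Parallel: admittances add. Y = 1/R + 1/(jωL)
Y = (0.0137 − j0.00197) S
|Y| = 0.0138 S → |Z| = 1/|Y| = 72.3 Ω, ∠Z = −∠Y = 8.19°
I = V/|Z| = 1.44/72.3 = 19.9 mA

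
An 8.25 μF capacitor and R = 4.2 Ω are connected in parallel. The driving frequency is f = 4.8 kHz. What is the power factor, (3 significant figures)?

0.691

ω = 2πf = 30160 rad/s
X_C = 1/(ωC) = 4.02 Ω
Parallel: admittances add. Y = 1/R + jωC
Y = (0.238 + j0.249) S
|Y| = 0.344 S → |Z| = 1/|Y| = 2.90 Ω, ∠Z = −∠Y = -46.3°
cos φ = cos(-46.3°) = 0.691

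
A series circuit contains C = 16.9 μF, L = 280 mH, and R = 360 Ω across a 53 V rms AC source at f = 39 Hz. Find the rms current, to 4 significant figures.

ω = 2πf = 245.0 rad/s
X_L = ωL = 68.61 Ω
X_C = 1/(ωC) = 241.5 Ω
Net reactance X = X_L − X_C = -172.9 Ω
Z = 360.0 − j172.9 Ω
|Z| = √(360.0² + 172.9²) = 399.4 Ω
I = V/|Z| = 53/399.4 = 132.7 mA

132.7 mA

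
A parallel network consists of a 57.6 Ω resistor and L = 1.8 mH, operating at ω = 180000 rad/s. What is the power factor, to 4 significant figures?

0.9846

X_L = ωL = 324.0 Ω
Parallel: admittances add. Y = 1/R + 1/(jωL)
Y = (0.01736 − j0.003086) S
|Y| = 0.01763 S → |Z| = 1/|Y| = 56.71 Ω, ∠Z = −∠Y = 10.08°
cos φ = cos(10.08°) = 0.9846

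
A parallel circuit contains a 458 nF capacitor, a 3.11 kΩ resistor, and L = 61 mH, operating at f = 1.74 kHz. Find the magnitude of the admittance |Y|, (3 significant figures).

3.52 mS

ω = 2πf = 10930 rad/s
X_L = ωL = 667 Ω
X_C = 1/(ωC) = 200 Ω
Parallel: admittances add. Y = 1/R + 1/(jωL) + jωC
Y = (0.000322 + j0.00351) S
|Y| = 0.00352 S → |Z| = 1/|Y| = 284 Ω, ∠Z = −∠Y = -84.8°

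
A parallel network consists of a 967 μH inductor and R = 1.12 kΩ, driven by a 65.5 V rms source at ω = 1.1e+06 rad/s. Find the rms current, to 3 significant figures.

X_L = ωL = 1060 Ω
Parallel: admittances add. Y = 1/R + 1/(jωL)
Y = (0.000893 − j0.000940) S
|Y| = 0.00130 S → |Z| = 1/|Y| = 771 Ω, ∠Z = −∠Y = 46.5°
I = V/|Z| = 65.5/771 = 84.9 mA

84.9 mA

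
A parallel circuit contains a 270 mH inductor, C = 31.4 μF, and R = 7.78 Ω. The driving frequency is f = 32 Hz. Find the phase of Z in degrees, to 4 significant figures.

ω = 2πf = 201.1 rad/s
X_L = ωL = 54.29 Ω
X_C = 1/(ωC) = 158.4 Ω
Parallel: admittances add. Y = 1/R + 1/(jωL) + jωC
Y = (0.1285 − j0.01211) S
|Y| = 0.1291 S → |Z| = 1/|Y| = 7.746 Ω, ∠Z = −∠Y = 5.381°

5.381°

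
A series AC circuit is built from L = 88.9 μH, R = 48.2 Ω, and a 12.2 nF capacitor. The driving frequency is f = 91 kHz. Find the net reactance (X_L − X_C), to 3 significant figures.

ω = 2πf = 571800 rad/s
X_L = ωL = 50.8 Ω
X_C = 1/(ωC) = 143 Ω
X = 50.8 − 143 = -92.5 Ω

-92.5 Ω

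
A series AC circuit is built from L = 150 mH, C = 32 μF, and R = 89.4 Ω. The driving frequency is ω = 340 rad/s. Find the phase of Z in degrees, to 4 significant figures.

-24.59°

X_L = ωL = 51.00 Ω
X_C = 1/(ωC) = 91.91 Ω
Net reactance X = X_L − X_C = -40.91 Ω
Z = 89.40 − j40.91 Ω
|Z| = √(89.40² + 40.91²) = 98.32 Ω
∠Z = arctan(-40.91/89.40) = -24.59°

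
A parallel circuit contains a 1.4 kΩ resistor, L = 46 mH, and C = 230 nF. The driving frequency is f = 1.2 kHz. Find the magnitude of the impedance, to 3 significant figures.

ω = 2πf = 7540 rad/s
X_L = ωL = 347 Ω
X_C = 1/(ωC) = 577 Ω
Parallel: admittances add. Y = 1/R + 1/(jωL) + jωC
Y = (0.000714 − j0.00115) S
|Y| = 0.00135 S → |Z| = 1/|Y| = 739 Ω, ∠Z = −∠Y = 58.1°

739 Ω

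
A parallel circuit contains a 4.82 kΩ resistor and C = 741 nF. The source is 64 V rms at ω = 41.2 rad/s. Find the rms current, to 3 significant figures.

13.4 mA

X_C = 1/(ωC) = 32800 Ω
Parallel: admittances add. Y = 1/R + jωC
Y = (0.000207 + j3.05e-05) S
|Y| = 0.000210 S → |Z| = 1/|Y| = 4770 Ω, ∠Z = −∠Y = -8.37°
I = V/|Z| = 64/4770 = 13.4 mA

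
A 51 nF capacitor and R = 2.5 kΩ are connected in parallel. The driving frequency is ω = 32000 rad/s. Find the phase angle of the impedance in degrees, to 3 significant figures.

-76.2°

X_C = 1/(ωC) = 613 Ω
Parallel: admittances add. Y = 1/R + jωC
Y = (0.000400 + j0.00163) S
|Y| = 0.00168 S → |Z| = 1/|Y| = 595 Ω, ∠Z = −∠Y = -76.2°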